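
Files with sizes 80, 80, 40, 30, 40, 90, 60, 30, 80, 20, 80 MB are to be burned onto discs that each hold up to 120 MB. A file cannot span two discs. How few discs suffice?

Total = 90 + 80 + 80 + 80 + 80 + 60 + 40 + 40 + 30 + 30 + 20 = 630 MB.
Lower bound: ⌈630/120⌉ = 6 discs.
A packing using 6 discs:
  disc 1: 90 + 30 = 120
  disc 2: 80 + 40 = 120
  disc 3: 80 + 40 = 120
  disc 4: 80 + 30 = 110
  disc 5: 80 + 20 = 100
  disc 6: 60 = 60
This matches the lower bound, so 6 is optimal.

6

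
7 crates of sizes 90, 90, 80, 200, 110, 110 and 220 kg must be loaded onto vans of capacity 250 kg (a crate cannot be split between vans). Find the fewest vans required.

5

Total = 220 + 200 + 110 + 110 + 90 + 90 + 80 = 900 kg.
Lower bound: ⌈900/250⌉ = 4 vans.
A packing using 5 vans:
  van 1: 220 = 220
  van 2: 200 = 200
  van 3: 110 + 110 = 220
  van 4: 90 + 90 = 180
  van 5: 80 = 80
No arrangement into 4 vans stays within capacity, so 5 is optimal.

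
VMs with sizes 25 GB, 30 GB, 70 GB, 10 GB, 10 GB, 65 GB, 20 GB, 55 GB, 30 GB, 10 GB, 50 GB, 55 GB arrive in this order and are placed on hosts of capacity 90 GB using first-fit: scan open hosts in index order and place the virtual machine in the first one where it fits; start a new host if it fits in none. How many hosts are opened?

6

  25 → host 1 (new)  [load 25/90]
  30 → host 1  [load 55/90]
  70 → host 2 (new)  [load 70/90]
  10 → host 1  [load 65/90]
  10 → host 1  [load 75/90]
  65 → host 3 (new)  [load 65/90]
  20 → host 2  [load 90/90]
  55 → host 4 (new)  [load 55/90]
  30 → host 4  [load 85/90]
  10 → host 1  [load 85/90]
  50 → host 5 (new)  [load 50/90]
  55 → host 6 (new)  [load 55/90]
6 hosts opened.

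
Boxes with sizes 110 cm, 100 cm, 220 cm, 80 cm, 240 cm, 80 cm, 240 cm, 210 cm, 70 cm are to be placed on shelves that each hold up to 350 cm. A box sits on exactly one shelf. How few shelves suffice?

Total = 240 + 240 + 220 + 210 + 110 + 100 + 80 + 80 + 70 = 1350 cm.
Lower bound: ⌈1350/350⌉ = 4 shelves.
A packing using 5 shelves:
  shelf 1: 240 + 110 = 350
  shelf 2: 240 + 100 = 340
  shelf 3: 220 + 80 = 300
  shelf 4: 210 + 80 = 290
  shelf 5: 70 = 70
No arrangement into 4 shelves stays within capacity, so 5 is optimal.

5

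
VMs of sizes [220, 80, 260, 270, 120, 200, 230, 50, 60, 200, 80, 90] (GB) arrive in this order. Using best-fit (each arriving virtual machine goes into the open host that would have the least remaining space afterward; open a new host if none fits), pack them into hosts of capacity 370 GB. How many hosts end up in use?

6

  220 → host 1 (new)  [load 220/370]
  80 → host 1  [load 300/370]
  260 → host 2 (new)  [load 260/370]
  270 → host 3 (new)  [load 270/370]
  120 → host 4 (new)  [load 120/370]
  200 → host 4  [load 320/370]
  230 → host 5 (new)  [load 230/370]
  50 → host 4  [load 370/370]
  60 → host 1  [load 360/370]
  200 → host 6 (new)  [load 200/370]
  80 → host 3  [load 350/370]
  90 → host 2  [load 350/370]
6 hosts opened.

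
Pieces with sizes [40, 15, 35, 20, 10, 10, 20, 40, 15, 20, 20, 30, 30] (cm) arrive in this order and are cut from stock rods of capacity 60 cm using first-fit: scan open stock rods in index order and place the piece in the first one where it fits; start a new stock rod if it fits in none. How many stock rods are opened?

6

  40 → stock rod 1 (new)  [load 40/60]
  15 → stock rod 1  [load 55/60]
  35 → stock rod 2 (new)  [load 35/60]
  20 → stock rod 2  [load 55/60]
  10 → stock rod 3 (new)  [load 10/60]
  10 → stock rod 3  [load 20/60]
  20 → stock rod 3  [load 40/60]
  40 → stock rod 4 (new)  [load 40/60]
  15 → stock rod 3  [load 55/60]
  20 → stock rod 4  [load 60/60]
  20 → stock rod 5 (new)  [load 20/60]
  30 → stock rod 5  [load 50/60]
  30 → stock rod 6 (new)  [load 30/60]
6 stock rods opened.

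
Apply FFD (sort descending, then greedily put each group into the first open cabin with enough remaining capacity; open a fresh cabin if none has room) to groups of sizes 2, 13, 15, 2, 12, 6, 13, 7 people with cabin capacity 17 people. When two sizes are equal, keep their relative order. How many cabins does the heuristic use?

Sorted descending: 15, 13, 13, 12, 7, 6, 2, 2.
  15 → cabin 1 (new)  [load 15/17]
  13 → cabin 2 (new)  [load 13/17]
  13 → cabin 3 (new)  [load 13/17]
  12 → cabin 4 (new)  [load 12/17]
  7 → cabin 5 (new)  [load 7/17]
  6 → cabin 5  [load 13/17]
  2 → cabin 1  [load 17/17]
  2 → cabin 2  [load 15/17]
5 cabins opened.

5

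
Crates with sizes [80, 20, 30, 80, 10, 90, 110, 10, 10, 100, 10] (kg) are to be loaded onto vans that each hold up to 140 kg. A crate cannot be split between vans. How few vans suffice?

Total = 110 + 100 + 90 + 80 + 80 + 30 + 20 + 10 + 10 + 10 + 10 = 550 kg.
Lower bound: ⌈550/140⌉ = 4 vans.
Also, 5 crates each exceed 70 kg, and no two of those can share a van, so at least 5 vans are needed.
A packing using 5 vans:
  van 1: 110 + 30 = 140
  van 2: 100 + 20 + 10 + 10 = 140
  van 3: 90 + 10 + 10 = 110
  van 4: 80 = 80
  van 5: 80 = 80
This matches the lower bound, so 5 is optimal.

5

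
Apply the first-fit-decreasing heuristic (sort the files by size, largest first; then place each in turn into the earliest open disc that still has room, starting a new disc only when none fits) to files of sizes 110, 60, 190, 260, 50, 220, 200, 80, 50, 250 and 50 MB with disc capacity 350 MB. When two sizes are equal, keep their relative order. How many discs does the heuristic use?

5

Sorted descending: 260, 250, 220, 200, 190, 110, 80, 60, 50, 50, 50.
  260 → disc 1 (new)  [load 260/350]
  250 → disc 2 (new)  [load 250/350]
  220 → disc 3 (new)  [load 220/350]
  200 → disc 4 (new)  [load 200/350]
  190 → disc 5 (new)  [load 190/350]
  110 → disc 3  [load 330/350]
  80 → disc 1  [load 340/350]
  60 → disc 2  [load 310/350]
  50 → disc 4  [load 250/350]
  50 → disc 4  [load 300/350]
  50 → disc 4  [load 350/350]
5 discs opened.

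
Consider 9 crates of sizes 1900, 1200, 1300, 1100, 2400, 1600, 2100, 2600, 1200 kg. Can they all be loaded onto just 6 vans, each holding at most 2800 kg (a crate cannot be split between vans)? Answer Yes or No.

Total = 15400 kg; ⌈15400/2800⌉ = 6.
The bound of 6 does not rule out 6, but exhaustive search shows no assignment into 6 vans of capacity 2800 kg exists — the minimum is 7.

No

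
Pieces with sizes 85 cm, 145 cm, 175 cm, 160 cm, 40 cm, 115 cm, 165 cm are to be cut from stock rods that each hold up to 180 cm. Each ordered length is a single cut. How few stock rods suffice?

6

Total = 175 + 165 + 160 + 145 + 115 + 85 + 40 = 885 cm.
Lower bound: ⌈885/180⌉ = 5 stock rods.
A packing using 6 stock rods:
  stock rod 1: 175 = 175
  stock rod 2: 165 = 165
  stock rod 3: 160 = 160
  stock rod 4: 145 = 145
  stock rod 5: 115 + 40 = 155
  stock rod 6: 85 = 85
No arrangement into 5 stock rods stays within capacity, so 6 is optimal.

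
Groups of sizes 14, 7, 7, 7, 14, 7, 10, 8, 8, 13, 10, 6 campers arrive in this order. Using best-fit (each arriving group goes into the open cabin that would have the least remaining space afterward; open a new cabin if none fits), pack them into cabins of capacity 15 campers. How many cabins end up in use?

  14 → cabin 1 (new)  [load 14/15]
  7 → cabin 2 (new)  [load 7/15]
  7 → cabin 2  [load 14/15]
  7 → cabin 3 (new)  [load 7/15]
  14 → cabin 4 (new)  [load 14/15]
  7 → cabin 3  [load 14/15]
  10 → cabin 5 (new)  [load 10/15]
  8 → cabin 6 (new)  [load 8/15]
  8 → cabin 7 (new)  [load 8/15]
  13 → cabin 8 (new)  [load 13/15]
  10 → cabin 9 (new)  [load 10/15]
  6 → cabin 6  [load 14/15]
9 cabins opened.

9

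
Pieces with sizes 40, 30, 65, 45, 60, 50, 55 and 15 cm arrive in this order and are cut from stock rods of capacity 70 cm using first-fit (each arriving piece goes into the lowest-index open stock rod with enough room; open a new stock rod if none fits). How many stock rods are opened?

  40 → stock rod 1 (new)  [load 40/70]
  30 → stock rod 1  [load 70/70]
  65 → stock rod 2 (new)  [load 65/70]
  45 → stock rod 3 (new)  [load 45/70]
  60 → stock rod 4 (new)  [load 60/70]
  50 → stock rod 5 (new)  [load 50/70]
  55 → stock rod 6 (new)  [load 55/70]
  15 → stock rod 3  [load 60/70]
6 stock rods opened.

6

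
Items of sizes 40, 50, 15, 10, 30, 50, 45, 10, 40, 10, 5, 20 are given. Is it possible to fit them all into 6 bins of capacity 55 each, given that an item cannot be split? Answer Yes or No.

Total = 325; ⌈325/55⌉ = 6.
The bound of 6 does not rule out 6, but exhaustive search shows no assignment into 6 bins of capacity 55 exists — the minimum is 7.

No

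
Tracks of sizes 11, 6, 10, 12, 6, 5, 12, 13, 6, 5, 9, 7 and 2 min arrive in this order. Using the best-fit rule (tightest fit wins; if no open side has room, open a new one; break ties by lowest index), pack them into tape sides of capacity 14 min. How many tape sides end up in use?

9

  11 → side 1 (new)  [load 11/14]
  6 → side 2 (new)  [load 6/14]
  10 → side 3 (new)  [load 10/14]
  12 → side 4 (new)  [load 12/14]
  6 → side 2  [load 12/14]
  5 → side 5 (new)  [load 5/14]
  12 → side 6 (new)  [load 12/14]
  13 → side 7 (new)  [load 13/14]
  6 → side 5  [load 11/14]
  5 → side 8 (new)  [load 5/14]
  9 → side 8  [load 14/14]
  7 → side 9 (new)  [load 7/14]
  2 → side 2  [load 14/14]
9 tape sides opened.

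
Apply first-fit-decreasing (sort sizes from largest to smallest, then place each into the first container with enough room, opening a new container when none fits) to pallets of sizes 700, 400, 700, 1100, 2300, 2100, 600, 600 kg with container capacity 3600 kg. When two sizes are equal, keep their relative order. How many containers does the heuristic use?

3

Sorted descending: 2300, 2100, 1100, 700, 700, 600, 600, 400.
  2300 → container 1 (new)  [load 2300/3600]
  2100 → container 2 (new)  [load 2100/3600]
  1100 → container 1  [load 3400/3600]
  700 → container 2  [load 2800/3600]
  700 → container 2  [load 3500/3600]
  600 → container 3 (new)  [load 600/3600]
  600 → container 3  [load 1200/3600]
  400 → container 3  [load 1600/3600]
3 containers opened.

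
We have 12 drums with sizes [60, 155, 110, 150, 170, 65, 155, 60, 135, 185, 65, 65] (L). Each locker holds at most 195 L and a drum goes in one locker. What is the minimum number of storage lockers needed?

Total = 185 + 170 + 155 + 155 + 150 + 135 + 110 + 65 + 65 + 65 + 60 + 60 = 1375 L.
Lower bound: ⌈1375/195⌉ = 8 storage lockers.
A packing using 8 storage lockers:
  locker 1: 185 = 185
  locker 2: 170 = 170
  locker 3: 155 = 155
  locker 4: 155 = 155
  locker 5: 150 = 150
  locker 6: 135 + 60 = 195
  locker 7: 110 + 65 = 175
  locker 8: 65 + 65 + 60 = 190
This matches the lower bound, so 8 is optimal.

8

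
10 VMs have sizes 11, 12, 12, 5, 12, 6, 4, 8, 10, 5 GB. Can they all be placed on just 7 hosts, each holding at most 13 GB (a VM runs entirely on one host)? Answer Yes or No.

No

Total = 85 GB; ⌈85/13⌉ = 7.
The bound of 7 does not rule out 7, but exhaustive search shows no assignment into 7 hosts of capacity 13 GB exists — the minimum is 8.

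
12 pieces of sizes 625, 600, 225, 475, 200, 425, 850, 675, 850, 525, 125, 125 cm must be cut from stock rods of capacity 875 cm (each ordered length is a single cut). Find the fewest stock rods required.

Total = 850 + 850 + 675 + 625 + 600 + 525 + 475 + 425 + 225 + 200 + 125 + 125 = 5700 cm.
Lower bound: ⌈5700/875⌉ = 7 stock rods.
A packing using 8 stock rods:
  stock rod 1: 850 = 850
  stock rod 2: 850 = 850
  stock rod 3: 675 + 200 = 875
  stock rod 4: 625 + 225 = 850
  stock rod 5: 600 + 125 + 125 = 850
  stock rod 6: 525 = 525
  stock rod 7: 475 = 475
  stock rod 8: 425 = 425
No arrangement into 7 stock rods stays within capacity, so 8 is optimal.

8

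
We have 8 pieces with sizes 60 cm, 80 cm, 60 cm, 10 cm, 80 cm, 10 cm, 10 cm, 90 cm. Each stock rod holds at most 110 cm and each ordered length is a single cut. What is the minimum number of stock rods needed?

Total = 90 + 80 + 80 + 60 + 60 + 10 + 10 + 10 = 400 cm.
Lower bound: ⌈400/110⌉ = 4 stock rods.
Also, 5 pieces each exceed 55 cm, and no two of those can share a stock rod, so at least 5 stock rods are needed.
A packing using 5 stock rods:
  stock rod 1: 90 + 10 + 10 = 110
  stock rod 2: 80 + 10 = 90
  stock rod 3: 80 = 80
  stock rod 4: 60 = 60
  stock rod 5: 60 = 60
This matches the lower bound, so 5 is optimal.

5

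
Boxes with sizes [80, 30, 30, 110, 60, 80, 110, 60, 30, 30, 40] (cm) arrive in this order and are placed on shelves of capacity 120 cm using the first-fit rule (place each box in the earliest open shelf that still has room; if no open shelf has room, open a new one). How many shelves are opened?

  80 → shelf 1 (new)  [load 80/120]
  30 → shelf 1  [load 110/120]
  30 → shelf 2 (new)  [load 30/120]
  110 → shelf 3 (new)  [load 110/120]
  60 → shelf 2  [load 90/120]
  80 → shelf 4 (new)  [load 80/120]
  110 → shelf 5 (new)  [load 110/120]
  60 → shelf 6 (new)  [load 60/120]
  30 → shelf 2  [load 120/120]
  30 → shelf 4  [load 110/120]
  40 → shelf 6  [load 100/120]
6 shelves opened.

6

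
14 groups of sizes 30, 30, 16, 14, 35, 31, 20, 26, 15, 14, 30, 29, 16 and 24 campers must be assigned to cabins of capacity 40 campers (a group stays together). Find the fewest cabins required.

10

Total = 35 + 31 + 30 + 30 + 30 + 29 + 26 + 24 + 20 + 16 + 16 + 15 + 14 + 14 = 330 campers.
Lower bound: ⌈330/40⌉ = 9 cabins.
A packing using 10 cabins:
  cabin 1: 35 = 35
  cabin 2: 31 = 31
  cabin 3: 30 = 30
  cabin 4: 30 = 30
  cabin 5: 30 = 30
  cabin 6: 29 = 29
  cabin 7: 26 + 14 = 40
  cabin 8: 24 + 16 = 40
  cabin 9: 20 + 16 = 36
  cabin 10: 15 + 14 = 29
No arrangement into 9 cabins stays within capacity, so 10 is optimal.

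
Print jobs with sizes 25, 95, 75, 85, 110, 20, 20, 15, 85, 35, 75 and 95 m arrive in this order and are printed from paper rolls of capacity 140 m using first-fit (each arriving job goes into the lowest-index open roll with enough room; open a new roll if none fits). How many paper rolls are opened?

  25 → roll 1 (new)  [load 25/140]
  95 → roll 1  [load 120/140]
  75 → roll 2 (new)  [load 75/140]
  85 → roll 3 (new)  [load 85/140]
  110 → roll 4 (new)  [load 110/140]
  20 → roll 1  [load 140/140]
  20 → roll 2  [load 95/140]
  15 → roll 2  [load 110/140]
  85 → roll 5 (new)  [load 85/140]
  35 → roll 3  [load 120/140]
  75 → roll 6 (new)  [load 75/140]
  95 → roll 7 (new)  [load 95/140]
7 paper rolls opened.

7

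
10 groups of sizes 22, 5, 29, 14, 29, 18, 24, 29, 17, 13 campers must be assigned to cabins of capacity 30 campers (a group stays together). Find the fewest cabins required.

8

Total = 29 + 29 + 29 + 24 + 22 + 18 + 17 + 14 + 13 + 5 = 200 campers.
Lower bound: ⌈200/30⌉ = 7 cabins.
A packing using 8 cabins:
  cabin 1: 29 = 29
  cabin 2: 29 = 29
  cabin 3: 29 = 29
  cabin 4: 24 + 5 = 29
  cabin 5: 22 = 22
  cabin 6: 18 = 18
  cabin 7: 17 + 13 = 30
  cabin 8: 14 = 14
No arrangement into 7 cabins stays within capacity, so 8 is optimal.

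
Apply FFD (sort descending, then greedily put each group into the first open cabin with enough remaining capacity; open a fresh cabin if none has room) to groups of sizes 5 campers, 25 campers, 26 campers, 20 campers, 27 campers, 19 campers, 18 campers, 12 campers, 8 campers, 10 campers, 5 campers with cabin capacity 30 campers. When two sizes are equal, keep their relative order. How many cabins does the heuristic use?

7

Sorted descending: 27, 26, 25, 20, 19, 18, 12, 10, 8, 5, 5.
  27 → cabin 1 (new)  [load 27/30]
  26 → cabin 2 (new)  [load 26/30]
  25 → cabin 3 (new)  [load 25/30]
  20 → cabin 4 (new)  [load 20/30]
  19 → cabin 5 (new)  [load 19/30]
  18 → cabin 6 (new)  [load 18/30]
  12 → cabin 6  [load 30/30]
  10 → cabin 4  [load 30/30]
  8 → cabin 5  [load 27/30]
  5 → cabin 3  [load 30/30]
  5 → cabin 7 (new)  [load 5/30]
7 cabins opened.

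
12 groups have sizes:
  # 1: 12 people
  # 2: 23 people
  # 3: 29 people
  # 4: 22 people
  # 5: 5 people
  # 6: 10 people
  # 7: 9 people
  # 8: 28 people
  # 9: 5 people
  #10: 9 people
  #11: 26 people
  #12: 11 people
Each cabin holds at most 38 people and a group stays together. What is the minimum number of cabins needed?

5

Total = 29 + 28 + 26 + 23 + 22 + 12 + 11 + 10 + 9 + 9 + 5 + 5 = 189 people.
Lower bound: ⌈189/38⌉ = 5 cabins.
A packing using 5 cabins:
  cabin 1: 29 + 9 = 38
  cabin 2: 28 + 10 = 38
  cabin 3: 26 + 12 = 38
  cabin 4: 23 + 9 + 5 = 37
  cabin 5: 22 + 11 + 5 = 38
This matches the lower bound, so 5 is optimal.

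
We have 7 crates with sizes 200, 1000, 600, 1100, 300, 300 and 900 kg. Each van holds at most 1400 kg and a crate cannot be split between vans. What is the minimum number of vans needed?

Total = 1100 + 1000 + 900 + 600 + 300 + 300 + 200 = 4400 kg.
Lower bound: ⌈4400/1400⌉ = 4 vans.
A packing using 4 vans:
  van 1: 1100 + 300 = 1400
  van 2: 1000 + 300 = 1300
  van 3: 900 + 200 = 1100
  van 4: 600 = 600
This matches the lower bound, so 4 is optimal.

4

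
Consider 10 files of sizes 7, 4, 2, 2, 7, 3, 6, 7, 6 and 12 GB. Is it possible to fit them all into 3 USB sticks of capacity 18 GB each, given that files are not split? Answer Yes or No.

Total = 56 GB; ⌈56/18⌉ = 4.
At least 4 USB sticks are required, but only 3 are allowed.

No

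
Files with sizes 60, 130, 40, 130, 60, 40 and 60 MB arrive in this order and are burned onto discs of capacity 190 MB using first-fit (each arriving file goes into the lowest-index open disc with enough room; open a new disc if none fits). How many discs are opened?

3

  60 → disc 1 (new)  [load 60/190]
  130 → disc 1  [load 190/190]
  40 → disc 2 (new)  [load 40/190]
  130 → disc 2  [load 170/190]
  60 → disc 3 (new)  [load 60/190]
  40 → disc 3  [load 100/190]
  60 → disc 3  [load 160/190]
3 discs opened.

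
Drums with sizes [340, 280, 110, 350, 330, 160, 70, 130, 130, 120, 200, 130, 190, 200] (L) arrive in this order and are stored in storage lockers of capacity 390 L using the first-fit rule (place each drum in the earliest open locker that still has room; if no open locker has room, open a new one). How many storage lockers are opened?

8

  340 → locker 1 (new)  [load 340/390]
  280 → locker 2 (new)  [load 280/390]
  110 → locker 2  [load 390/390]
  350 → locker 3 (new)  [load 350/390]
  330 → locker 4 (new)  [load 330/390]
  160 → locker 5 (new)  [load 160/390]
  70 → locker 5  [load 230/390]
  130 → locker 5  [load 360/390]
  130 → locker 6 (new)  [load 130/390]
  120 → locker 6  [load 250/390]
  200 → locker 7 (new)  [load 200/390]
  130 → locker 6  [load 380/390]
  190 → locker 7  [load 390/390]
  200 → locker 8 (new)  [load 200/390]
8 storage lockers opened.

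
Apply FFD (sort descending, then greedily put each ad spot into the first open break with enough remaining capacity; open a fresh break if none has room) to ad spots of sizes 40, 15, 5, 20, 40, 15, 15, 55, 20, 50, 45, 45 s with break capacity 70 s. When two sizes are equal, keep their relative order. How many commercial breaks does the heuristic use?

Sorted descending: 55, 50, 45, 45, 40, 40, 20, 20, 15, 15, 15, 5.
  55 → break 1 (new)  [load 55/70]
  50 → break 2 (new)  [load 50/70]
  45 → break 3 (new)  [load 45/70]
  45 → break 4 (new)  [load 45/70]
  40 → break 5 (new)  [load 40/70]
  40 → break 6 (new)  [load 40/70]
  20 → break 2  [load 70/70]
  20 → break 3  [load 65/70]
  15 → break 1  [load 70/70]
  15 → break 4  [load 60/70]
  15 → break 5  [load 55/70]
  5 → break 3  [load 70/70]
6 commercial breaks opened.

6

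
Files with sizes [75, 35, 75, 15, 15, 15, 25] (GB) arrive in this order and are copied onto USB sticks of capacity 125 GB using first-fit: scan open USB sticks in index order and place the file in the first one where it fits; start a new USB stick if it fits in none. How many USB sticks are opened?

  75 → USB stick 1 (new)  [load 75/125]
  35 → USB stick 1  [load 110/125]
  75 → USB stick 2 (new)  [load 75/125]
  15 → USB stick 1  [load 125/125]
  15 → USB stick 2  [load 90/125]
  15 → USB stick 2  [load 105/125]
  25 → USB stick 3 (new)  [load 25/125]
3 USB sticks opened.

3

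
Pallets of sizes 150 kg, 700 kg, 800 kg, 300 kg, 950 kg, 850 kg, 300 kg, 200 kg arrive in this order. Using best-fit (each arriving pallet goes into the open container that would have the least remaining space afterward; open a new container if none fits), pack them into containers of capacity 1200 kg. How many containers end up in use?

  150 → container 1 (new)  [load 150/1200]
  700 → container 1  [load 850/1200]
  800 → container 2 (new)  [load 800/1200]
  300 → container 1  [load 1150/1200]
  950 → container 3 (new)  [load 950/1200]
  850 → container 4 (new)  [load 850/1200]
  300 → container 4  [load 1150/1200]
  200 → container 3  [load 1150/1200]
4 containers opened.

4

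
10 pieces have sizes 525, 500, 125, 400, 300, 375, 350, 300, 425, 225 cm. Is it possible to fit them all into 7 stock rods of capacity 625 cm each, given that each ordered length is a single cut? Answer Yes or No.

A valid assignment using 7 stock rods:
  stock rod 1: 525 = 525
  stock rod 2: 500 + 125 = 625
  stock rod 3: 425 = 425
  stock rod 4: 400 + 225 = 625
  stock rod 5: 375 = 375
  stock rod 6: 350 = 350
  stock rod 7: 300 + 300 = 600
Every load is within 625 cm, so 7 stock rods suffice.

Yes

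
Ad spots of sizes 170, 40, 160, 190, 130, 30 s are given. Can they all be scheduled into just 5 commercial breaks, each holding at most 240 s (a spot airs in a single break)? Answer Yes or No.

A valid assignment using 4 commercial breaks:
  break 1: 190 + 40 = 230
  break 2: 170 + 30 = 200
  break 3: 160 = 160
  break 4: 130 = 130
That uses only 4 ≤ 5, so 5 commercial breaks are enough.

Yes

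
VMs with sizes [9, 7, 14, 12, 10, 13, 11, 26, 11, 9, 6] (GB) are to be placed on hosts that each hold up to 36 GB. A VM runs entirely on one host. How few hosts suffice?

Total = 26 + 14 + 13 + 12 + 11 + 11 + 10 + 9 + 9 + 7 + 6 = 128 GB.
Lower bound: ⌈128/36⌉ = 4 hosts.
A packing using 4 hosts:
  host 1: 26 + 10 = 36
  host 2: 14 + 13 + 9 = 36
  host 3: 12 + 11 + 11 = 34
  host 4: 9 + 7 + 6 = 22
This matches the lower bound, so 4 is optimal.

4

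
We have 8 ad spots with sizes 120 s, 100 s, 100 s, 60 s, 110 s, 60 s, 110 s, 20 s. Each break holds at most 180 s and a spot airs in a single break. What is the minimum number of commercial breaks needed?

Total = 120 + 110 + 110 + 100 + 100 + 60 + 60 + 20 = 680 s.
Lower bound: ⌈680/180⌉ = 4 commercial breaks.
Also, 5 ad spots each exceed 90 s, and no two of those can share a break, so at least 5 commercial breaks are needed.
A packing using 5 commercial breaks:
  break 1: 120 + 60 = 180
  break 2: 110 + 60 = 170
  break 3: 110 + 20 = 130
  break 4: 100 = 100
  break 5: 100 = 100
This matches the lower bound, so 5 is optimal.

5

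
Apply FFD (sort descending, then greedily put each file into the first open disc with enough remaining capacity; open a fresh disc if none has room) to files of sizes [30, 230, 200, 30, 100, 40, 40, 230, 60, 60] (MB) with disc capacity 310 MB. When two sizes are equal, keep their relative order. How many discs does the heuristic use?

4

Sorted descending: 230, 230, 200, 100, 60, 60, 40, 40, 30, 30.
  230 → disc 1 (new)  [load 230/310]
  230 → disc 2 (new)  [load 230/310]
  200 → disc 3 (new)  [load 200/310]
  100 → disc 3  [load 300/310]
  60 → disc 1  [load 290/310]
  60 → disc 2  [load 290/310]
  40 → disc 4 (new)  [load 40/310]
  40 → disc 4  [load 80/310]
  30 → disc 4  [load 110/310]
  30 → disc 4  [load 140/310]
4 discs opened.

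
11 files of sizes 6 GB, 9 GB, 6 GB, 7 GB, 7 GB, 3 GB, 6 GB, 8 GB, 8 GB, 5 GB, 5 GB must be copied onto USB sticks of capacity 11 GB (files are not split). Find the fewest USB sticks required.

Total = 9 + 8 + 8 + 7 + 7 + 6 + 6 + 6 + 5 + 5 + 3 = 70 GB.
Lower bound: ⌈70/11⌉ = 7 USB sticks.
Also, 8 files each exceed 11/2 GB, and no two of those can share a USB stick, so at least 8 USB sticks are needed.
A packing using 8 USB sticks:
  USB stick 1: 9 = 9
  USB stick 2: 8 + 3 = 11
  USB stick 3: 8 = 8
  USB stick 4: 7 = 7
  USB stick 5: 7 = 7
  USB stick 6: 6 + 5 = 11
  USB stick 7: 6 + 5 = 11
  USB stick 8: 6 = 6
This matches the lower bound, so 8 is optimal.

8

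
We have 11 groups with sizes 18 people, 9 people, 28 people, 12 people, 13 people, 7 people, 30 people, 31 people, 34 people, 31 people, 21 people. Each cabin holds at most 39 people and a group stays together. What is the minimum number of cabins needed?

7

Total = 34 + 31 + 31 + 30 + 28 + 21 + 18 + 13 + 12 + 9 + 7 = 234 people.
Lower bound: ⌈234/39⌉ = 6 cabins.
A packing using 7 cabins:
  cabin 1: 34 = 34
  cabin 2: 31 + 7 = 38
  cabin 3: 31 = 31
  cabin 4: 30 + 9 = 39
  cabin 5: 28 = 28
  cabin 6: 21 + 18 = 39
  cabin 7: 13 + 12 = 25
No arrangement into 6 cabins stays within capacity, so 7 is optimal.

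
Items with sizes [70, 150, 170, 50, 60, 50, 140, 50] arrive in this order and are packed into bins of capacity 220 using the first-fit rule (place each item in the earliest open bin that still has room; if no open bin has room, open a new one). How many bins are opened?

  70 → bin 1 (new)  [load 70/220]
  150 → bin 1  [load 220/220]
  170 → bin 2 (new)  [load 170/220]
  50 → bin 2  [load 220/220]
  60 → bin 3 (new)  [load 60/220]
  50 → bin 3  [load 110/220]
  140 → bin 4 (new)  [load 140/220]
  50 → bin 3  [load 160/220]
4 bins opened.

4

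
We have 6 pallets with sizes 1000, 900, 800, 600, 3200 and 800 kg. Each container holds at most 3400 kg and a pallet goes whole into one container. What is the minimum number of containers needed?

Total = 3200 + 1000 + 900 + 800 + 800 + 600 = 7300 kg.
Lower bound: ⌈7300/3400⌉ = 3 containers.
A packing using 3 containers:
  container 1: 3200 = 3200
  container 2: 1000 + 900 + 800 + 600 = 3300
  container 3: 800 = 800
This matches the lower bound, so 3 is optimal.

3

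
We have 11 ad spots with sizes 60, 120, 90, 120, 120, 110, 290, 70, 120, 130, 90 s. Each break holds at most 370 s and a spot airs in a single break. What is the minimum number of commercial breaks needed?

4

Total = 290 + 130 + 120 + 120 + 120 + 120 + 110 + 90 + 90 + 70 + 60 = 1320 s.
Lower bound: ⌈1320/370⌉ = 4 commercial breaks.
A packing using 4 commercial breaks:
  break 1: 290 + 70 = 360
  break 2: 130 + 120 + 120 = 370
  break 3: 120 + 120 + 110 = 350
  break 4: 90 + 90 + 60 = 240
This matches the lower bound, so 4 is optimal.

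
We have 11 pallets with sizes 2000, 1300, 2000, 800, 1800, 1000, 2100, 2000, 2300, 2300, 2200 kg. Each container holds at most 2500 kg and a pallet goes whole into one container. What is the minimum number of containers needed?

10

Total = 2300 + 2300 + 2200 + 2100 + 2000 + 2000 + 2000 + 1800 + 1300 + 1000 + 800 = 19800 kg.
Lower bound: ⌈19800/2500⌉ = 8 containers.
Also, 9 pallets each exceed 1250 kg, and no two of those can share a container, so at least 9 containers are needed.
A packing using 10 containers:
  container 1: 2300 = 2300
  container 2: 2300 = 2300
  container 3: 2200 = 2200
  container 4: 2100 = 2100
  container 5: 2000 = 2000
  container 6: 2000 = 2000
  container 7: 2000 = 2000
  container 8: 1800 = 1800
  container 9: 1300 + 1000 = 2300
  container 10: 800 = 800
No arrangement into 9 containers stays within capacity, so 10 is optimal.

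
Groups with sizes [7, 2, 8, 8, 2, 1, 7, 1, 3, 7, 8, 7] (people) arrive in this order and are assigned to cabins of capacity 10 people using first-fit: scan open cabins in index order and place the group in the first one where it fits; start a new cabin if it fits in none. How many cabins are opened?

  7 → cabin 1 (new)  [load 7/10]
  2 → cabin 1  [load 9/10]
  8 → cabin 2 (new)  [load 8/10]
  8 → cabin 3 (new)  [load 8/10]
  2 → cabin 2  [load 10/10]
  1 → cabin 1  [load 10/10]
  7 → cabin 4 (new)  [load 7/10]
  1 → cabin 3  [load 9/10]
  3 → cabin 4  [load 10/10]
  7 → cabin 5 (new)  [load 7/10]
  8 → cabin 6 (new)  [load 8/10]
  7 → cabin 7 (new)  [load 7/10]
7 cabins opened.

7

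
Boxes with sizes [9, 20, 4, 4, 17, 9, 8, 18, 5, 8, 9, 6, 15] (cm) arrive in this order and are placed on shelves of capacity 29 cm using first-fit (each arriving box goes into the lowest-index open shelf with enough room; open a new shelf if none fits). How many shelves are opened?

5

  9 → shelf 1 (new)  [load 9/29]
  20 → shelf 1  [load 29/29]
  4 → shelf 2 (new)  [load 4/29]
  4 → shelf 2  [load 8/29]
  17 → shelf 2  [load 25/29]
  9 → shelf 3 (new)  [load 9/29]
  8 → shelf 3  [load 17/29]
  18 → shelf 4 (new)  [load 18/29]
  5 → shelf 3  [load 22/29]
  8 → shelf 4  [load 26/29]
  9 → shelf 5 (new)  [load 9/29]
  6 → shelf 3  [load 28/29]
  15 → shelf 5  [load 24/29]
5 shelves opened.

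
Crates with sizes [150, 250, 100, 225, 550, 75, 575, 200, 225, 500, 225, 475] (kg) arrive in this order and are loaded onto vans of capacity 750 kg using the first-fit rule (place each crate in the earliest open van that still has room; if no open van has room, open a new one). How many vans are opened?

  150 → van 1 (new)  [load 150/750]
  250 → van 1  [load 400/750]
  100 → van 1  [load 500/750]
  225 → van 1  [load 725/750]
  550 → van 2 (new)  [load 550/750]
  75 → van 2  [load 625/750]
  575 → van 3 (new)  [load 575/750]
  200 → van 4 (new)  [load 200/750]
  225 → van 4  [load 425/750]
  500 → van 5 (new)  [load 500/750]
  225 → van 4  [load 650/750]
  475 → van 6 (new)  [load 475/750]
6 vans opened.

6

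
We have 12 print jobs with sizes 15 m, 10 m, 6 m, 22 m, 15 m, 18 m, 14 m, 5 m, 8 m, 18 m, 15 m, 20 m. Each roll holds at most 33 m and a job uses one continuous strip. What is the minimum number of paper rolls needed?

6

Total = 22 + 20 + 18 + 18 + 15 + 15 + 15 + 14 + 10 + 8 + 6 + 5 = 166 m.
Lower bound: ⌈166/33⌉ = 6 paper rolls.
A packing using 6 paper rolls:
  roll 1: 22 + 10 = 32
  roll 2: 20 + 8 + 5 = 33
  roll 3: 18 + 15 = 33
  roll 4: 18 + 15 = 33
  roll 5: 15 + 14 = 29
  roll 6: 6 = 6
This matches the lower bound, so 6 is optimal.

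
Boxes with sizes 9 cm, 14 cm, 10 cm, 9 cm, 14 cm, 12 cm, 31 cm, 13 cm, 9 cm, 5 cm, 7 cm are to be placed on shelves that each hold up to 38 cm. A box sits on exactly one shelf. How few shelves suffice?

Total = 31 + 14 + 14 + 13 + 12 + 10 + 9 + 9 + 9 + 7 + 5 = 133 cm.
Lower bound: ⌈133/38⌉ = 4 shelves.
A packing using 4 shelves:
  shelf 1: 31 + 7 = 38
  shelf 2: 14 + 14 + 10 = 38
  shelf 3: 13 + 12 + 9 = 34
  shelf 4: 9 + 9 + 5 = 23
This matches the lower bound, so 4 is optimal.

4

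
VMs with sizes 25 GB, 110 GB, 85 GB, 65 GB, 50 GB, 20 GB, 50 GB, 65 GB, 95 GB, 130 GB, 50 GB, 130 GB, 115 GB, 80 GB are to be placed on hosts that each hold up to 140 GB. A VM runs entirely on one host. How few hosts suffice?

9

Total = 130 + 130 + 115 + 110 + 95 + 85 + 80 + 65 + 65 + 50 + 50 + 50 + 25 + 20 = 1070 GB.
Lower bound: ⌈1070/140⌉ = 8 hosts.
A packing using 9 hosts:
  host 1: 130 = 130
  host 2: 130 = 130
  host 3: 115 + 25 = 140
  host 4: 110 + 20 = 130
  host 5: 95 = 95
  host 6: 85 + 50 = 135
  host 7: 80 + 50 = 130
  host 8: 65 + 65 = 130
  host 9: 50 = 50
No arrangement into 8 hosts stays within capacity, so 9 is optimal.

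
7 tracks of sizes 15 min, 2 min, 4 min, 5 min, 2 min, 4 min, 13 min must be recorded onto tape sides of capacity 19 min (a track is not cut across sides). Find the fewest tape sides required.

Total = 15 + 13 + 5 + 4 + 4 + 2 + 2 = 45 min.
Lower bound: ⌈45/19⌉ = 3 tape sides.
A packing using 3 tape sides:
  side 1: 15 + 4 = 19
  side 2: 13 + 5 = 18
  side 3: 4 + 2 + 2 = 8
This matches the lower bound, so 3 is optimal.

3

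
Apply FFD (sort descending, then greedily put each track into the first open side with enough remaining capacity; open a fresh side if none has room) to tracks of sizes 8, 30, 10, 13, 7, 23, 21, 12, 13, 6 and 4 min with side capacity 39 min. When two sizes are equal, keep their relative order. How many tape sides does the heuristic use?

Sorted descending: 30, 23, 21, 13, 13, 12, 10, 8, 7, 6, 4.
  30 → side 1 (new)  [load 30/39]
  23 → side 2 (new)  [load 23/39]
  21 → side 3 (new)  [load 21/39]
  13 → side 2  [load 36/39]
  13 → side 3  [load 34/39]
  12 → side 4 (new)  [load 12/39]
  10 → side 4  [load 22/39]
  8 → side 1  [load 38/39]
  7 → side 4  [load 29/39]
  6 → side 4  [load 35/39]
  4 → side 3  [load 38/39]
4 tape sides opened.

4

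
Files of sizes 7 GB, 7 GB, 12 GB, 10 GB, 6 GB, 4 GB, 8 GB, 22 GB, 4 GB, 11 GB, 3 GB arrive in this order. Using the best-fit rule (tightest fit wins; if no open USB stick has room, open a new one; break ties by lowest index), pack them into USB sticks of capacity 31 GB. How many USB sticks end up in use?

  7 → USB stick 1 (new)  [load 7/31]
  7 → USB stick 1  [load 14/31]
  12 → USB stick 1  [load 26/31]
  10 → USB stick 2 (new)  [load 10/31]
  6 → USB stick 2  [load 16/31]
  4 → USB stick 1  [load 30/31]
  8 → USB stick 2  [load 24/31]
  22 → USB stick 3 (new)  [load 22/31]
  4 → USB stick 2  [load 28/31]
  11 → USB stick 4 (new)  [load 11/31]
  3 → USB stick 2  [load 31/31]
4 USB sticks opened.

4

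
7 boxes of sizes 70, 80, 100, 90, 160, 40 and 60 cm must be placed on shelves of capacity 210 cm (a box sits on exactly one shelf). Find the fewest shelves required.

3

Total = 160 + 100 + 90 + 80 + 70 + 60 + 40 = 600 cm.
Lower bound: ⌈600/210⌉ = 3 shelves.
A packing using 3 shelves:
  shelf 1: 160 + 40 = 200
  shelf 2: 100 + 90 = 190
  shelf 3: 80 + 70 + 60 = 210
This matches the lower bound, so 3 is optimal.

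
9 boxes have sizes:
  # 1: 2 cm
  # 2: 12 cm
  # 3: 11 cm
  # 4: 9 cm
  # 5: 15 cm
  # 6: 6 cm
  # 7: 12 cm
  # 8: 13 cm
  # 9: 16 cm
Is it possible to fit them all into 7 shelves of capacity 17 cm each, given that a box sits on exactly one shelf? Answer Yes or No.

A valid assignment using 7 shelves:
  shelf 1: 16 = 16
  shelf 2: 15 + 2 = 17
  shelf 3: 13 = 13
  shelf 4: 12 = 12
  shelf 5: 12 = 12
  shelf 6: 11 + 6 = 17
  shelf 7: 9 = 9
Every load is within 17 cm, so 7 shelves suffice.

Yes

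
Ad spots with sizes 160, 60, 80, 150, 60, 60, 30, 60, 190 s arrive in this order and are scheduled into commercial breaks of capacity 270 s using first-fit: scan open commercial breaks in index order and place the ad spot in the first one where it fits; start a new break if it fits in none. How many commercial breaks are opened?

  160 → break 1 (new)  [load 160/270]
  60 → break 1  [load 220/270]
  80 → break 2 (new)  [load 80/270]
  150 → break 2  [load 230/270]
  60 → break 3 (new)  [load 60/270]
  60 → break 3  [load 120/270]
  30 → break 1  [load 250/270]
  60 → break 3  [load 180/270]
  190 → break 4 (new)  [load 190/270]
4 commercial breaks opened.

4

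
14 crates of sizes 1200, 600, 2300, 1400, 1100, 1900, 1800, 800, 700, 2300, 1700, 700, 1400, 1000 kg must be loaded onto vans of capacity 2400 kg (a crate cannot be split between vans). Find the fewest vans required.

9

Total = 2300 + 2300 + 1900 + 1800 + 1700 + 1400 + 1400 + 1200 + 1100 + 1000 + 800 + 700 + 700 + 600 = 18900 kg.
Lower bound: ⌈18900/2400⌉ = 8 vans.
A packing using 9 vans:
  van 1: 2300 = 2300
  van 2: 2300 = 2300
  van 3: 1900 = 1900
  van 4: 1800 + 600 = 2400
  van 5: 1700 + 700 = 2400
  van 6: 1400 + 1000 = 2400
  van 7: 1400 + 800 = 2200
  van 8: 1200 + 1100 = 2300
  van 9: 700 = 700
No arrangement into 8 vans stays within capacity, so 9 is optimal.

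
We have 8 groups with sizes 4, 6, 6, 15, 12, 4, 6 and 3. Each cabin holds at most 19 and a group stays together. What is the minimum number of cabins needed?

Total = 15 + 12 + 6 + 6 + 6 + 4 + 4 + 3 = 56.
Lower bound: ⌈56/19⌉ = 3 cabins.
A packing using 3 cabins:
  cabin 1: 15 + 4 = 19
  cabin 2: 12 + 6 = 18
  cabin 3: 6 + 6 + 4 + 3 = 19
This matches the lower bound, so 3 is optimal.

3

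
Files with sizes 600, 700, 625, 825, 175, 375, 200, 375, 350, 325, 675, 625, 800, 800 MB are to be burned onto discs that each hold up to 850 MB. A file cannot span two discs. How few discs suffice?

Total = 825 + 800 + 800 + 700 + 675 + 625 + 625 + 600 + 375 + 375 + 350 + 325 + 200 + 175 = 7450 MB.
Lower bound: ⌈7450/850⌉ = 9 discs.
A packing using 10 discs:
  disc 1: 825 = 825
  disc 2: 800 = 800
  disc 3: 800 = 800
  disc 4: 700 = 700
  disc 5: 675 + 175 = 850
  disc 6: 625 + 200 = 825
  disc 7: 625 = 625
  disc 8: 600 = 600
  disc 9: 375 + 375 = 750
  disc 10: 350 + 325 = 675
No arrangement into 9 discs stays within capacity, so 10 is optimal.

10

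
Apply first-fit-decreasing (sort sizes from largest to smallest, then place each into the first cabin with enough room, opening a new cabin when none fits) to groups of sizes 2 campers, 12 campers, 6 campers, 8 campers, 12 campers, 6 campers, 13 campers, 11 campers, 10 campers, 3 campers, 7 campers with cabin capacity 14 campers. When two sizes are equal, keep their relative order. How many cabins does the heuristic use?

7

Sorted descending: 13, 12, 12, 11, 10, 8, 7, 6, 6, 3, 2.
  13 → cabin 1 (new)  [load 13/14]
  12 → cabin 2 (new)  [load 12/14]
  12 → cabin 3 (new)  [load 12/14]
  11 → cabin 4 (new)  [load 11/14]
  10 → cabin 5 (new)  [load 10/14]
  8 → cabin 6 (new)  [load 8/14]
  7 → cabin 7 (new)  [load 7/14]
  6 → cabin 6  [load 14/14]
  6 → cabin 7  [load 13/14]
  3 → cabin 4  [load 14/14]
  2 → cabin 2  [load 14/14]
7 cabins opened.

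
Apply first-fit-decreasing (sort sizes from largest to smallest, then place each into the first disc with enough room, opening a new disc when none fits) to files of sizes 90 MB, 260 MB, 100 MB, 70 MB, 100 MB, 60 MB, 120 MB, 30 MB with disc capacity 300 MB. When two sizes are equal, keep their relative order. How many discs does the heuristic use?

3

Sorted descending: 260, 120, 100, 100, 90, 70, 60, 30.
  260 → disc 1 (new)  [load 260/300]
  120 → disc 2 (new)  [load 120/300]
  100 → disc 2  [load 220/300]
  100 → disc 3 (new)  [load 100/300]
  90 → disc 3  [load 190/300]
  70 → disc 2  [load 290/300]
  60 → disc 3  [load 250/300]
  30 → disc 1  [load 290/300]
3 discs opened.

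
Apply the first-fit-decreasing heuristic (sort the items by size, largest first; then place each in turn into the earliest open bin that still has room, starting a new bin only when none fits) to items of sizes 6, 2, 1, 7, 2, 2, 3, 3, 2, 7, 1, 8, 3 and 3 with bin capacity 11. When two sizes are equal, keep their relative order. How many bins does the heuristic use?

Sorted descending: 8, 7, 7, 6, 3, 3, 3, 3, 2, 2, 2, 2, 1, 1.
  8 → bin 1 (new)  [load 8/11]
  7 → bin 2 (new)  [load 7/11]
  7 → bin 3 (new)  [load 7/11]
  6 → bin 4 (new)  [load 6/11]
  3 → bin 1  [load 11/11]
  3 → bin 2  [load 10/11]
  3 → bin 3  [load 10/11]
  3 → bin 4  [load 9/11]
  2 → bin 4  [load 11/11]
  2 → bin 5 (new)  [load 2/11]
  2 → bin 5  [load 4/11]
  2 → bin 5  [load 6/11]
  1 → bin 2  [load 11/11]
  1 → bin 3  [load 11/11]
5 bins opened.

5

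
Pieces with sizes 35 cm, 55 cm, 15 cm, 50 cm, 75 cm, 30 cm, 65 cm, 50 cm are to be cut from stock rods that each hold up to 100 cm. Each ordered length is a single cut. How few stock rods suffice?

4

Total = 75 + 65 + 55 + 50 + 50 + 35 + 30 + 15 = 375 cm.
Lower bound: ⌈375/100⌉ = 4 stock rods.
A packing using 4 stock rods:
  stock rod 1: 75 + 15 = 90
  stock rod 2: 65 + 35 = 100
  stock rod 3: 55 + 30 = 85
  stock rod 4: 50 + 50 = 100
This matches the lower bound, so 4 is optimal.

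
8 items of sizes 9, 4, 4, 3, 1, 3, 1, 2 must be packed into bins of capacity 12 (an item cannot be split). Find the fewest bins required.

Total = 9 + 4 + 4 + 3 + 3 + 2 + 1 + 1 = 27.
Lower bound: ⌈27/12⌉ = 3 bins.
A packing using 3 bins:
  bin 1: 9 + 3 = 12
  bin 2: 4 + 4 + 3 + 1 = 12
  bin 3: 2 + 1 = 3
This matches the lower bound, so 3 is optimal.

3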